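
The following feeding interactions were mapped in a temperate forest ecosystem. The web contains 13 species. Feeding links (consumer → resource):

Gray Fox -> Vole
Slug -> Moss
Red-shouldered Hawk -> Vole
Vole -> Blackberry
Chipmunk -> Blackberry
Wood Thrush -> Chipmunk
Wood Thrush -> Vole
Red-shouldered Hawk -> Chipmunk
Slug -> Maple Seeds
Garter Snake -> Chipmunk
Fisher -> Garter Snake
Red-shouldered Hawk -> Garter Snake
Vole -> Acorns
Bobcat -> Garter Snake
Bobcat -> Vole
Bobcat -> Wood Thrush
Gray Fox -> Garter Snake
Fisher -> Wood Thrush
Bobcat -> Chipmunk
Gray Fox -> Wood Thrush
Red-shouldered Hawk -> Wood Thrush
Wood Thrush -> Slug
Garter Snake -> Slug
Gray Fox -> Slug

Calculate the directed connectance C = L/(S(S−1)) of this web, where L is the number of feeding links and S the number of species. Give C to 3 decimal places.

The web has S = 13 species and L = 24 feeding links.
C = L / (S(S−1)) = 24 / 156 = 0.1538 ≈ 0.154.

C = 0.154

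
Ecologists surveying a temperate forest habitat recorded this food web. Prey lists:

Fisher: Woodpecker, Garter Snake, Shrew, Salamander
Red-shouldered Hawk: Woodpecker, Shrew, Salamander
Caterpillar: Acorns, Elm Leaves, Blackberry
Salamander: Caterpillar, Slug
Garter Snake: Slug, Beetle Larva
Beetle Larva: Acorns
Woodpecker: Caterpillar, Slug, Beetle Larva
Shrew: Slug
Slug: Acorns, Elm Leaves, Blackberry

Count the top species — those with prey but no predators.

2

Top species (has prey, but nothing eats it): Fisher, Red-shouldered Hawk.
Count: 2.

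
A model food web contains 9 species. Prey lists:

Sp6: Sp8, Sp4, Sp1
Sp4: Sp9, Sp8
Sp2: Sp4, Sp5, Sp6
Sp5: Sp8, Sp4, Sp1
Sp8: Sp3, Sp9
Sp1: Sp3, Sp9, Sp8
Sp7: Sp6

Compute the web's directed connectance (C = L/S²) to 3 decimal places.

The web has S = 9 species and L = 17 feeding links.
C = L / S² = 17 / 81 = 0.2099 ≈ 0.210.

C = 0.210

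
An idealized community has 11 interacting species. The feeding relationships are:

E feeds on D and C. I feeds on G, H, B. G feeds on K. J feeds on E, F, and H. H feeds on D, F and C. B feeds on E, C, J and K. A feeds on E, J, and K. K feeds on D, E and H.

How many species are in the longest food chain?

5 species

One longest chain: C → E → K → B → I.
It has 5 species and 4 links.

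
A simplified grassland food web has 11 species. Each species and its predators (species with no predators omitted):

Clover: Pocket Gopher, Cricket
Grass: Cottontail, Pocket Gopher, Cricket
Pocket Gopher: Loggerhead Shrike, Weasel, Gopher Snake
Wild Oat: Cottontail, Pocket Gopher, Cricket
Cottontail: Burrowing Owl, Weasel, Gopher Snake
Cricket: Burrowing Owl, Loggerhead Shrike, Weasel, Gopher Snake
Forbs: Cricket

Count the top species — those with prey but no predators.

4

Top species (has prey, but nothing eats it): Burrowing Owl, Loggerhead Shrike, Weasel, Gopher Snake.
Count: 4.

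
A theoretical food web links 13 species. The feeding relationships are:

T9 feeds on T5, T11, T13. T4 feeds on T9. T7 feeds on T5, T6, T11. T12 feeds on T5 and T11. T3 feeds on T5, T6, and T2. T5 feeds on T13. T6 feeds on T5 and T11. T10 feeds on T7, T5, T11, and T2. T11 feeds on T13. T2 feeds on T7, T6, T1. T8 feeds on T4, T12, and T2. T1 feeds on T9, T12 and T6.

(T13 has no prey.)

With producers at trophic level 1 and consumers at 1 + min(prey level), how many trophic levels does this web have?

Producers (level 1): T13.
Following each consumer down to its lowest-level prey: T13 → T11 → T6 → T2 (levels 1 through 4).
All prey of T2 (T6 3, T7 3, T1 3) are at level 3 or above, so T2 is at level 1 + 3 = 4.
Every consumer has at least one prey at level 3 or below, so none exceeds level 4.

4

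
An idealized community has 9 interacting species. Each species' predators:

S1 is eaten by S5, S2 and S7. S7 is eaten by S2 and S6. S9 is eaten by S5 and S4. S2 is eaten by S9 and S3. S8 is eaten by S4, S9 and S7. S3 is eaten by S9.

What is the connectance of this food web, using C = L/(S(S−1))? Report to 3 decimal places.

The web has S = 9 species and L = 13 feeding links.
C = L / (S(S−1)) = 13 / 72 = 0.1806 ≈ 0.181.

C = 0.181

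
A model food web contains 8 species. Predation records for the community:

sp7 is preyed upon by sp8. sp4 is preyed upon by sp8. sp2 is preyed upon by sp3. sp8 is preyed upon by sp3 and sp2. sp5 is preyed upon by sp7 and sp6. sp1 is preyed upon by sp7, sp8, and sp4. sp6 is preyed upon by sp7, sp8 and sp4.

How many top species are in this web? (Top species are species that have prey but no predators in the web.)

1

Top species (has prey, but nothing eats it): sp3.
Count: 1.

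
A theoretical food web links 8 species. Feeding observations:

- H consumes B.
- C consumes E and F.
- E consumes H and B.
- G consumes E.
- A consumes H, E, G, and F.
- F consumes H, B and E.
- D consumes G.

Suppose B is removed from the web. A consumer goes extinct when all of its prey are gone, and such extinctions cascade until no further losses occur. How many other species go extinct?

7

Remove B.
Round 1: H (all prey gone) → extinct.
Round 2: E (all prey gone) → extinct.
Round 3: F (all prey gone), G (all prey gone) → extinct.
Round 4: A (all prey gone), C (all prey gone), D (all prey gone) → extinct.
No further losses. Total secondary extinctions: 7.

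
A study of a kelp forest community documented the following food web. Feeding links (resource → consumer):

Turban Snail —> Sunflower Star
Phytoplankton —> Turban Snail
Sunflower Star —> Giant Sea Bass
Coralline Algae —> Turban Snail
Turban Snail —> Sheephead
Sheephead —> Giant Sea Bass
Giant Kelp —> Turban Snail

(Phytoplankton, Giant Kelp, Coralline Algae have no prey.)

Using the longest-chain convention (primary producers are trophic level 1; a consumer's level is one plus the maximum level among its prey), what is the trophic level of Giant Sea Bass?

Phytoplankton is a producer → level 1.
Turban Snail eats Phytoplankton (level 1); other prey at levels: Giant Kelp 1, Coralline Algae 1 → level 2.
Sheephead eats Turban Snail → level 3.
Giant Sea Bass eats Sheephead (level 3); other prey at levels: Sunflower Star 3 → level 4.

Trophic level 4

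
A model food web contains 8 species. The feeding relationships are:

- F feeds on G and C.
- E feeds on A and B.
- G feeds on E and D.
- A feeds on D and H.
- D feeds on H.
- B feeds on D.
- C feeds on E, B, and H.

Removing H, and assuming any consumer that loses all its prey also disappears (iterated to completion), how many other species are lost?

7

Remove H.
Round 1: D (all prey gone) → extinct.
Round 2: B (all prey gone), A (all prey gone) → extinct.
Round 3: E (all prey gone) → extinct.
Round 4: G (all prey gone), C (all prey gone) → extinct.
Round 5: F (all prey gone) → extinct.
No further losses. Total secondary extinctions: 7.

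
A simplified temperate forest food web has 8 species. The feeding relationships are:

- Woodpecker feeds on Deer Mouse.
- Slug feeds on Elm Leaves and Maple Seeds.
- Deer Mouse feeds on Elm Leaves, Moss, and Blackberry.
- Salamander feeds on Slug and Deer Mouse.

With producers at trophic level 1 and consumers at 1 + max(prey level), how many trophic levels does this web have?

3

Producers (level 1): Maple Seeds, Blackberry, Elm Leaves, Moss.
Blackberry → Deer Mouse → Woodpecker gives Woodpecker level 3.
No species has a prey at level 3, so no species reaches level 4.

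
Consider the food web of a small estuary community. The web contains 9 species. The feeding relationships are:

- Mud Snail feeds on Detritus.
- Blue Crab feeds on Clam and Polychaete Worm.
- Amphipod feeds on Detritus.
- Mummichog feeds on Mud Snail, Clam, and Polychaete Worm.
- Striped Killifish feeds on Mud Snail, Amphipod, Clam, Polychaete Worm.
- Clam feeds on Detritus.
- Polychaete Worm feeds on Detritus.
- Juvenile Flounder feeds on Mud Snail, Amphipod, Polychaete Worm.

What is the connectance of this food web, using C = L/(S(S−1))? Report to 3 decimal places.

C = 0.222

The web has S = 9 species and L = 16 feeding links.
C = L / (S(S−1)) = 16 / 72 = 0.2222 ≈ 0.222.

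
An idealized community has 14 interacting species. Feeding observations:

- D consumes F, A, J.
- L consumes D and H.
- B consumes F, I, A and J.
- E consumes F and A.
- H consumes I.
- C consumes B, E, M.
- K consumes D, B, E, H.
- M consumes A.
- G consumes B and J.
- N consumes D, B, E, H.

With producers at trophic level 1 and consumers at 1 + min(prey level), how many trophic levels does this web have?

3

Producers (level 1): A, I, J, F.
Following each consumer down to its lowest-level prey: A → E → N (levels 1 through 3).
All prey of N (E 2, D 2, H 2, B 2) are at level 2 or above, so N is at level 1 + 2 = 3.
Every consumer has at least one prey at level 2 or below, so none exceeds level 3.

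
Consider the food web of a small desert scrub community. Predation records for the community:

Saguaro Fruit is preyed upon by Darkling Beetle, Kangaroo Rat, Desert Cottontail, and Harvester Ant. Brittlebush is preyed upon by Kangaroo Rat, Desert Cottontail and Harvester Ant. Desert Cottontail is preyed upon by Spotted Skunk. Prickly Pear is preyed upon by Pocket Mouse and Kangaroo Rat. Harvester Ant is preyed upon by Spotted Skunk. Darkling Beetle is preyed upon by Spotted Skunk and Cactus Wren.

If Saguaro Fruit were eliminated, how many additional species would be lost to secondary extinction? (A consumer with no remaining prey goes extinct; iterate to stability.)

2

Remove Saguaro Fruit.
Round 1: Darkling Beetle (all prey gone) → extinct.
Round 2: Cactus Wren (all prey gone) → extinct.
No further losses. Total secondary extinctions: 2.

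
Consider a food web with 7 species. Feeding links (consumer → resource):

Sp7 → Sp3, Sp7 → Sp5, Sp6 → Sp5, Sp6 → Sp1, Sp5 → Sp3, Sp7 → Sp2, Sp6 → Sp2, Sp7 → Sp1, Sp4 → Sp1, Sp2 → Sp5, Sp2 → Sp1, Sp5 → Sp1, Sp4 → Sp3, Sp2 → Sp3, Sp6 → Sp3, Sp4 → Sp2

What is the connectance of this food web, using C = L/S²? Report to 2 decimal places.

The web has S = 7 species and L = 16 feeding links.
C = L / S² = 16 / 49 = 0.3265 ≈ 0.33.

C = 0.33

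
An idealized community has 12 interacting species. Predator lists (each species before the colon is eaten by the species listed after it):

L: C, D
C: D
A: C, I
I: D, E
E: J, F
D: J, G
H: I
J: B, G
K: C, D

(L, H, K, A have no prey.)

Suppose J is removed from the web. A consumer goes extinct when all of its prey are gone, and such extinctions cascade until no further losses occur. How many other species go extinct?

1

Remove J.
Round 1: B (all prey gone) → extinct.
No further losses. Total secondary extinctions: 1.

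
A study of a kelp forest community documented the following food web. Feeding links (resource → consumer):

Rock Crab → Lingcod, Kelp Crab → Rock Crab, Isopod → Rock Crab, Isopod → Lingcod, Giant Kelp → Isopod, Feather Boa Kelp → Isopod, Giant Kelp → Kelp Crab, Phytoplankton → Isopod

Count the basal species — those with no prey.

Basal species (no prey listed): Giant Kelp, Feather Boa Kelp, Phytoplankton.
Count: 3.

3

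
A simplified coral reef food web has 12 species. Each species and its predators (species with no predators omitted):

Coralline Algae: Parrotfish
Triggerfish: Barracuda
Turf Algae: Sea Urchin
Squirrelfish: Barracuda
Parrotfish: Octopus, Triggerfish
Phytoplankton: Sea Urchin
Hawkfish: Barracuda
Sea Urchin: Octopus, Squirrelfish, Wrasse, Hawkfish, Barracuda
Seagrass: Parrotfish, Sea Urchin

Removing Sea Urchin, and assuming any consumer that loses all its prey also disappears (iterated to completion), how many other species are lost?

3

Remove Sea Urchin.
Round 1: Squirrelfish (all prey gone), Wrasse (all prey gone), Hawkfish (all prey gone) → extinct.
No further losses. Total secondary extinctions: 3.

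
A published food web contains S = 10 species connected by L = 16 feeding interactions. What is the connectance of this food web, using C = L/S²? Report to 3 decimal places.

C = 0.160

The web has S = 10 species and L = 16 feeding links.
C = L / S² = 16 / 100 = 0.1600 ≈ 0.160.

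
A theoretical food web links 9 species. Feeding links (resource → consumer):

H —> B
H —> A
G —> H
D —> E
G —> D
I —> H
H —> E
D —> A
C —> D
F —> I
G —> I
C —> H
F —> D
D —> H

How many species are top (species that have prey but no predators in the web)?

3

Top species (has prey, but nothing eats it): E, A, B.
Count: 3.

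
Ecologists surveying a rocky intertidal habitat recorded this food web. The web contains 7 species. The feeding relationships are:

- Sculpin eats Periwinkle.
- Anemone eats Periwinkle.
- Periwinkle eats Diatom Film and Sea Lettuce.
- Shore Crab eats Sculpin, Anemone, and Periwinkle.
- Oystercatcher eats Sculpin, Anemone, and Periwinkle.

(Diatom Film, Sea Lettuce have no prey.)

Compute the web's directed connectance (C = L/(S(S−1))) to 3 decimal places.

The web has S = 7 species and L = 10 feeding links.
C = L / (S(S−1)) = 10 / 42 = 0.2381 ≈ 0.238.

C = 0.238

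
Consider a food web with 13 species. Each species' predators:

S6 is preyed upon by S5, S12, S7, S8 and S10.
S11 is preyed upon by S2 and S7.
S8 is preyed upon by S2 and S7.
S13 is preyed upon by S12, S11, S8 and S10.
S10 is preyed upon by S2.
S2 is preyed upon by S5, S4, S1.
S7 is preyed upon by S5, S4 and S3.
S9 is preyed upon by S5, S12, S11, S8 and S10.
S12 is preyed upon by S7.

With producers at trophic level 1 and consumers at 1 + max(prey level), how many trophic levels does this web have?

Producers (level 1): S9, S6, S13.
S9 → S11 → S7 → S3 gives S3 level 4.
No species has a prey at level 4, so no species reaches level 5.

4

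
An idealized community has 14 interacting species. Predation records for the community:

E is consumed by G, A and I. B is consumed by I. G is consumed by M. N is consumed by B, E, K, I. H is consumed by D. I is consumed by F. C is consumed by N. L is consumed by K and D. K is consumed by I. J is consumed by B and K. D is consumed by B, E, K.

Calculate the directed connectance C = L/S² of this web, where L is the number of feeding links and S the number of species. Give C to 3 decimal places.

C = 0.102

The web has S = 14 species and L = 20 feeding links.
C = L / S² = 20 / 196 = 0.1020 ≈ 0.102.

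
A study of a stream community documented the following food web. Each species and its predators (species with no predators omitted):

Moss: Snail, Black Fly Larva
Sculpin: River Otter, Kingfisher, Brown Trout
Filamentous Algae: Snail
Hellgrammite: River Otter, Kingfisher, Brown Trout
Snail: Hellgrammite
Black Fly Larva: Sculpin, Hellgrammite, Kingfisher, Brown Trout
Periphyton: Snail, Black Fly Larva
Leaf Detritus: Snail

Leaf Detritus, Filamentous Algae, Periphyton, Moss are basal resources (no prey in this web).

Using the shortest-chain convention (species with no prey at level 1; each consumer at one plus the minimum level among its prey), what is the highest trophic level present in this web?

Basal resources (level 1): Leaf Detritus, Filamentous Algae, Periphyton, Moss.
Following each consumer down to its lowest-level prey: Periphyton → Black Fly Larva → Sculpin → River Otter (levels 1 through 4).
All prey of River Otter (Sculpin 3, Hellgrammite 3) are at level 3 or above, so River Otter is at level 1 + 3 = 4.
Every consumer has at least one prey at level 3 or below, so none exceeds level 4.

4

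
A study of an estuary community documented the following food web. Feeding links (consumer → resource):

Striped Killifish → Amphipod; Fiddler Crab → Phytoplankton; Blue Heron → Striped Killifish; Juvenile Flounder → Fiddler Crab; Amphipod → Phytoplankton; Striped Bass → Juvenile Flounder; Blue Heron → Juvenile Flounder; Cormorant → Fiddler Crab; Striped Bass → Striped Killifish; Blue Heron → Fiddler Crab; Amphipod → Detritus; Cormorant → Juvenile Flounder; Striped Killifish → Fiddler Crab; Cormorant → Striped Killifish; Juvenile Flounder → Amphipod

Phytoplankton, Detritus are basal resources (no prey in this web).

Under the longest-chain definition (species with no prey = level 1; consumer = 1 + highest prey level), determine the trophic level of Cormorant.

Trophic level 4

Phytoplankton has no prey (basal) → level 1.
Amphipod eats Phytoplankton (level 1); other prey at levels: Detritus 1 → level 2.
Striped Killifish eats Amphipod (level 2); other prey at levels: Fiddler Crab 2 → level 3.
Cormorant eats Striped Killifish (level 3); other prey at levels: Fiddler Crab 2, Juvenile Flounder 3 → level 4.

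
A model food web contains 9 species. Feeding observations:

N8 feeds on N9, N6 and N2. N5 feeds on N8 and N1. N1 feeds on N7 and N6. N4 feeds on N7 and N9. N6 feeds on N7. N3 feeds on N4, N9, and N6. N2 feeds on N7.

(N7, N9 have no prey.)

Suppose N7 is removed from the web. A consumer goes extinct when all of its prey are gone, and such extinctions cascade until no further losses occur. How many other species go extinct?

3

Remove N7.
Round 1: N6 (all prey gone), N2 (all prey gone) → extinct.
Round 2: N1 (all prey gone) → extinct.
No further losses. Total secondary extinctions: 3.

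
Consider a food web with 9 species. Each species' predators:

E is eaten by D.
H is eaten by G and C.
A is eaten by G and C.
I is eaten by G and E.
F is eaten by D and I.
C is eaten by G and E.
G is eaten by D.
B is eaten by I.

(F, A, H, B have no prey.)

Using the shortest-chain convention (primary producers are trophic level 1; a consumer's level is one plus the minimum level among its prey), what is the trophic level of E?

Trophic level 3

A is a producer → level 1.
C eats A → level 2.
E eats C → level 3.
No prey of E is below level 2, so 3 is the minimum.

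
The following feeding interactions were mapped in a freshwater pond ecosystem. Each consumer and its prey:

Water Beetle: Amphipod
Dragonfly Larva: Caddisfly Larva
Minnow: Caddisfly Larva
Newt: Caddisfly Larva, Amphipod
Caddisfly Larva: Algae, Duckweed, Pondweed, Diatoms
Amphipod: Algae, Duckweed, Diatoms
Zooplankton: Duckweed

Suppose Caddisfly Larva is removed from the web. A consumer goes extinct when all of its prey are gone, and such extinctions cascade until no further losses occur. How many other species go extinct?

2

Remove Caddisfly Larva.
Round 1: Minnow (all prey gone), Dragonfly Larva (all prey gone) → extinct.
No further losses. Total secondary extinctions: 2.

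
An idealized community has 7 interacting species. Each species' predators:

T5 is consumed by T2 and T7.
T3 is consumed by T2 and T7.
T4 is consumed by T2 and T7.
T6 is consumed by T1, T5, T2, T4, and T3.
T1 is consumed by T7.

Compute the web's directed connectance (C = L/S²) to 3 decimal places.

C = 0.245

The web has S = 7 species and L = 12 feeding links.
C = L / S² = 12 / 49 = 0.2449 ≈ 0.245.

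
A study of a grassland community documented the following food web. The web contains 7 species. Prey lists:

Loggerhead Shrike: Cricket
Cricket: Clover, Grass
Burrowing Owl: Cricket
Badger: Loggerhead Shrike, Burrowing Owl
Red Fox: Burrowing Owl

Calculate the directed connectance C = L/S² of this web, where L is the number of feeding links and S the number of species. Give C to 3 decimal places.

C = 0.143

The web has S = 7 species and L = 7 feeding links.
C = L / S² = 7 / 49 = 0.1429 ≈ 0.143.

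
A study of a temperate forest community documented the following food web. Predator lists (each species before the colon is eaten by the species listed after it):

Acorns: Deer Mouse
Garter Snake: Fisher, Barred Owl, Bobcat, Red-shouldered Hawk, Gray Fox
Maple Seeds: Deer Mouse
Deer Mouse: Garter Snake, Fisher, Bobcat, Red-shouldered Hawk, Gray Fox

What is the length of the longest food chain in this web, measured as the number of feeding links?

3 links

One longest chain: Acorns → Deer Mouse → Garter Snake → Fisher.
It has 4 species and 3 links.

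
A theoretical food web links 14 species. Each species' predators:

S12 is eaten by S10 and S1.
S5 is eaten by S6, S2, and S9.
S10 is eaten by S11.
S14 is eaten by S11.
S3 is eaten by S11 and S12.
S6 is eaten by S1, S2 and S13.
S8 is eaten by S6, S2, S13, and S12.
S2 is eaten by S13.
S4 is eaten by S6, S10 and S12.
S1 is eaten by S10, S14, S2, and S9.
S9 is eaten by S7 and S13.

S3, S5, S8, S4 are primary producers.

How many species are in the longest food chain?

5 species

One longest chain: S3 → S12 → S1 → S2 → S13.
It has 5 species and 4 links.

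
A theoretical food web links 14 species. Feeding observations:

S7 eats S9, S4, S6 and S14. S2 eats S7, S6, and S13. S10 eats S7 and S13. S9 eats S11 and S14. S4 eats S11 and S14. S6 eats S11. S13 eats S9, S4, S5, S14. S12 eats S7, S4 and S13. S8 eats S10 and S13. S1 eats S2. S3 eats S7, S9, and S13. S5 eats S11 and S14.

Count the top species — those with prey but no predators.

4

Top species (has prey, but nothing eats it): S12, S3, S1, S8.
Count: 4.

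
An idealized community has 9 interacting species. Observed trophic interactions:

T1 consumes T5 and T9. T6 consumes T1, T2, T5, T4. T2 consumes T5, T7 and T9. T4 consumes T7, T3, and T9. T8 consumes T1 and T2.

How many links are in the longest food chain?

2 links

One longest chain: T5 → T1 → T8.
It has 3 species and 2 links.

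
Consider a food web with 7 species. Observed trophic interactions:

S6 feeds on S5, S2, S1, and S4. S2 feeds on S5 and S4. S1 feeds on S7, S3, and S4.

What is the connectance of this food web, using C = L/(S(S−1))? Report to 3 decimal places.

The web has S = 7 species and L = 9 feeding links.
C = L / (S(S−1)) = 9 / 42 = 0.2143 ≈ 0.214.

C = 0.214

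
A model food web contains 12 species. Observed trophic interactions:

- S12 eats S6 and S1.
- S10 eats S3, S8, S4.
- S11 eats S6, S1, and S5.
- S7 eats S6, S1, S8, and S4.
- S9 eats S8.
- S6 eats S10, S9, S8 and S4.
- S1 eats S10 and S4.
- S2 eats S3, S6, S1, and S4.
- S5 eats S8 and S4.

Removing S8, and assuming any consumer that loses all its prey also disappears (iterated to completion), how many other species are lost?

Remove S8.
Round 1: S9 (all prey gone) → extinct.
No further losses. Total secondary extinctions: 1.

1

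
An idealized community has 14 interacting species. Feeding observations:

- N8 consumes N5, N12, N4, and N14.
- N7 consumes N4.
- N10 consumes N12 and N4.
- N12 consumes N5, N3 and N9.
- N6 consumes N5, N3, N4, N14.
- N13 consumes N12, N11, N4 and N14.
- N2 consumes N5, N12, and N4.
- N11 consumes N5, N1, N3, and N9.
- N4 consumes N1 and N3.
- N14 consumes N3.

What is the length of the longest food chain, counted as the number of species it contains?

One longest chain: N3 → N14 → N13.
It has 3 species and 2 links.

3 species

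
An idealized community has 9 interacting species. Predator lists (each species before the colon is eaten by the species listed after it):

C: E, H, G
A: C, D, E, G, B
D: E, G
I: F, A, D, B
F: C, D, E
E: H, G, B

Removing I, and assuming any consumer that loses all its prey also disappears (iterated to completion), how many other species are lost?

Remove I.
Round 1: F (all prey gone), A (all prey gone) → extinct.
Round 2: C (all prey gone), D (all prey gone) → extinct.
Round 3: E (all prey gone) → extinct.
Round 4: H (all prey gone), G (all prey gone), B (all prey gone) → extinct.
No further losses. Total secondary extinctions: 8.

8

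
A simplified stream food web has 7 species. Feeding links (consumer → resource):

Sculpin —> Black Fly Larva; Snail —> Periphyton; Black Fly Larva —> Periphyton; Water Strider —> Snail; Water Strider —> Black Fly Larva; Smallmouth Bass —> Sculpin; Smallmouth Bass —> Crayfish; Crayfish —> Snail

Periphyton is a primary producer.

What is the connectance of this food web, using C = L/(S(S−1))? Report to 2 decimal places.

The web has S = 7 species and L = 8 feeding links.
C = L / (S(S−1)) = 8 / 42 = 0.1905 ≈ 0.19.

C = 0.19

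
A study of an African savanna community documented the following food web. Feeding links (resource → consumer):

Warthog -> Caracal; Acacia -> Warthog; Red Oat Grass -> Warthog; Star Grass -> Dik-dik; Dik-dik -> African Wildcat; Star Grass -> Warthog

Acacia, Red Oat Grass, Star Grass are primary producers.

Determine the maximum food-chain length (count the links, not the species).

One longest chain: Acacia → Warthog → Caracal.
It has 3 species and 2 links.

2 links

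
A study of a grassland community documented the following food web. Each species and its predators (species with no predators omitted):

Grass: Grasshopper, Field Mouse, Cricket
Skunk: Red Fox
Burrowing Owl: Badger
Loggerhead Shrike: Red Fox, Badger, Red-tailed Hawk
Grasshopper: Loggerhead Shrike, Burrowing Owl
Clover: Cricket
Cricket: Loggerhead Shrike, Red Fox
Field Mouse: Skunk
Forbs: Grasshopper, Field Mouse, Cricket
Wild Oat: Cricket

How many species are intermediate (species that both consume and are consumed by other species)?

6

Intermediate species (has both prey and predators): Grasshopper, Field Mouse, Cricket, Loggerhead Shrike, Burrowing Owl, Skunk.
Count: 6.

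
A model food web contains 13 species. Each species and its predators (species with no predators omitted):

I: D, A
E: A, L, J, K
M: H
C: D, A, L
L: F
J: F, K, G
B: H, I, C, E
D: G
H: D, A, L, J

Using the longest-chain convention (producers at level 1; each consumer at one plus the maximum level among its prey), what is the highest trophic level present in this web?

4

Producers (level 1): M, B.
M → H → L → F gives F level 4.
No species has a prey at level 4, so no species reaches level 5.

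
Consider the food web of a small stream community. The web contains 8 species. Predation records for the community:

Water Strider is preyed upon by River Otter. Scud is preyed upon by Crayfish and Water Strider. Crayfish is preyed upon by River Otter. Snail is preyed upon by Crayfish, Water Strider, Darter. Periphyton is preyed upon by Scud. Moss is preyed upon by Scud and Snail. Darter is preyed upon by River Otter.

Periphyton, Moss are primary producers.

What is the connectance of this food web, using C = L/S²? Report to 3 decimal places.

The web has S = 8 species and L = 11 feeding links.
C = L / S² = 11 / 64 = 0.1719 ≈ 0.172.

C = 0.172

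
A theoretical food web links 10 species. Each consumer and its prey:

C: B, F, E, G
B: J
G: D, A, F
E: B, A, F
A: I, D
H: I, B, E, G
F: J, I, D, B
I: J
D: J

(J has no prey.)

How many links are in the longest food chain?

4 links

One longest chain: J → I → A → E → C.
It has 5 species and 4 links.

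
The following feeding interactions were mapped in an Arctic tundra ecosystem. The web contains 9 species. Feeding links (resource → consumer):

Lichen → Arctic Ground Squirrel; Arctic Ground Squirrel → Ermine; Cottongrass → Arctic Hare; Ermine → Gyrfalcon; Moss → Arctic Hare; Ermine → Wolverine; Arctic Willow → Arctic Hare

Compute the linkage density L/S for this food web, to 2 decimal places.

There are L = 7 links among S = 9 species.
L/S = 7/9 = 0.7778 ≈ 0.78.

L/S = 0.78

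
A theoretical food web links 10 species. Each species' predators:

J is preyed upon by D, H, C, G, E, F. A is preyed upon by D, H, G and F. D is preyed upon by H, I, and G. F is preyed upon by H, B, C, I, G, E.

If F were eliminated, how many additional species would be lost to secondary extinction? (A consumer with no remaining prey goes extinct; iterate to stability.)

Remove F.
Round 1: B (all prey gone) → extinct.
No further losses. Total secondary extinctions: 1.

1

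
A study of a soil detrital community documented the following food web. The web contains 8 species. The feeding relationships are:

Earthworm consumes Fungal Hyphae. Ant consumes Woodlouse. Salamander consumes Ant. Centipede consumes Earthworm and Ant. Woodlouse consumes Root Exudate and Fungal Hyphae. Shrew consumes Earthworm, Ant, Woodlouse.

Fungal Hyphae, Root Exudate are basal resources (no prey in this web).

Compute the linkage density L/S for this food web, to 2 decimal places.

L/S = 1.25

There are L = 10 links among S = 8 species.
L/S = 10/8 = 1.2500 ≈ 1.25.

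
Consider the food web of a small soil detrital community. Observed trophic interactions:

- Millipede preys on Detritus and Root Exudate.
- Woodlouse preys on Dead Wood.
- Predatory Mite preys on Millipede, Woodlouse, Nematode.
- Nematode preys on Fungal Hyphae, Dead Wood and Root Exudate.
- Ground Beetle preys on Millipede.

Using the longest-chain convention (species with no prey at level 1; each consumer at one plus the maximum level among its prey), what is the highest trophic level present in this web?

Basal resources (level 1): Fungal Hyphae, Root Exudate, Detritus, Dead Wood.
Root Exudate → Millipede → Ground Beetle gives Ground Beetle level 3.
No species has a prey at level 3, so no species reaches level 4.

3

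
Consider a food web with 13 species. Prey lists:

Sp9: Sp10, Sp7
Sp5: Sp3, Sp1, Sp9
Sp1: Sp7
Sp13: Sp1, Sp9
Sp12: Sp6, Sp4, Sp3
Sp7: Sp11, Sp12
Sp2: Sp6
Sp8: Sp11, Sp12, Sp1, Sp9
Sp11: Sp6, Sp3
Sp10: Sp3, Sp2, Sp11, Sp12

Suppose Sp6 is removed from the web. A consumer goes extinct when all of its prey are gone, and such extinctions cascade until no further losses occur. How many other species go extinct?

1

Remove Sp6.
Round 1: Sp2 (all prey gone) → extinct.
No further losses. Total secondary extinctions: 1.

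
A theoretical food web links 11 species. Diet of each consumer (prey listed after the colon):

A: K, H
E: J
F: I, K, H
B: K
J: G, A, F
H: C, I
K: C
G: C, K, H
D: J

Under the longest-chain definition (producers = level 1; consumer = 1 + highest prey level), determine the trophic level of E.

C is a producer → level 1.
K eats C → level 2.
G eats K (level 2); other prey at levels: C 1, H 2 → level 3.
J eats G (level 3); other prey at levels: A 3, F 3 → level 4.
E eats J → level 5.

Trophic level 5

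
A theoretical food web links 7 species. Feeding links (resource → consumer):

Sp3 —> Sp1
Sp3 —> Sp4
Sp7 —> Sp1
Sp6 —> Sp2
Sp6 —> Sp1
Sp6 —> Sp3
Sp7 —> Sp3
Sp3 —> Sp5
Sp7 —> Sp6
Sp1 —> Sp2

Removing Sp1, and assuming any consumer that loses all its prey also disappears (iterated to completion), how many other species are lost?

Remove Sp1.
Every predator of it retains at least one other prey: Sp2 still has Sp6.
No consumer loses all prey, so no secondary extinctions occur.

0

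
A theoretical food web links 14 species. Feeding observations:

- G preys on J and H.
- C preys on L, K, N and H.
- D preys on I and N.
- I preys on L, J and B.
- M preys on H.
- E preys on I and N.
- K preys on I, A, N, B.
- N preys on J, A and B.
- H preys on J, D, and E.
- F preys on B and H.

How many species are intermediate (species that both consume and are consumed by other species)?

Intermediate species (has both prey and predators): N, I, K, E, D, H.
Count: 6.

6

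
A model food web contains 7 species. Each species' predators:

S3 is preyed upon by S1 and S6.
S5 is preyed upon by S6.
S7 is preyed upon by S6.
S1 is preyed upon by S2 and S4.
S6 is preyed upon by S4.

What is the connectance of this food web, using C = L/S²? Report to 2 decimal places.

C = 0.14

The web has S = 7 species and L = 7 feeding links.
C = L / S² = 7 / 49 = 0.1429 ≈ 0.14.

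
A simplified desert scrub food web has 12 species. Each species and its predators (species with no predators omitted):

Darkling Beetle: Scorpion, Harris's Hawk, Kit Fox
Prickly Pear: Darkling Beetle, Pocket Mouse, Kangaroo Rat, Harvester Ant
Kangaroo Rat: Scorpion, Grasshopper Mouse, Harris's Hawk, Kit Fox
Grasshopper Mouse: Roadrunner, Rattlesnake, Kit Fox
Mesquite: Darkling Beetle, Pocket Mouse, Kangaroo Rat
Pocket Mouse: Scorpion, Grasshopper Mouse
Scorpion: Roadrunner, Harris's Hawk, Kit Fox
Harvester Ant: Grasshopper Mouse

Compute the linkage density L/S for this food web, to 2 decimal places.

L/S = 1.92

There are L = 23 links among S = 12 species.
L/S = 23/12 = 1.9167 ≈ 1.92.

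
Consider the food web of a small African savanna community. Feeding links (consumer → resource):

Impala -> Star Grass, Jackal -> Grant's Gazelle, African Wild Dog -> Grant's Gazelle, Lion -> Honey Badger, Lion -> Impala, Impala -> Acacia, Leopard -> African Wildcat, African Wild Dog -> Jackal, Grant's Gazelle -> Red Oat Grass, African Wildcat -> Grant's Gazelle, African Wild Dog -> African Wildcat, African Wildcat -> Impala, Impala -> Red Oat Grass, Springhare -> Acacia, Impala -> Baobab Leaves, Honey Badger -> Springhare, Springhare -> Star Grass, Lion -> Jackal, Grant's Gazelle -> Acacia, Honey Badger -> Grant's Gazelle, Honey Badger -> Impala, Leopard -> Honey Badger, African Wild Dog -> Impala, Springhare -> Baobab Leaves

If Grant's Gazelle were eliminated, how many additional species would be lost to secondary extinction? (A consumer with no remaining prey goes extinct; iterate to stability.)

1

Remove Grant's Gazelle.
Round 1: Jackal (all prey gone) → extinct.
No further losses. Total secondary extinctions: 1.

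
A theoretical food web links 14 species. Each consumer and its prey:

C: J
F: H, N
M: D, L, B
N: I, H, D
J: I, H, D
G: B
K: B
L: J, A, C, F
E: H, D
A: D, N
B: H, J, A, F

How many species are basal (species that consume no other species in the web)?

3

Basal species (no prey listed): I, H, D.
Count: 3.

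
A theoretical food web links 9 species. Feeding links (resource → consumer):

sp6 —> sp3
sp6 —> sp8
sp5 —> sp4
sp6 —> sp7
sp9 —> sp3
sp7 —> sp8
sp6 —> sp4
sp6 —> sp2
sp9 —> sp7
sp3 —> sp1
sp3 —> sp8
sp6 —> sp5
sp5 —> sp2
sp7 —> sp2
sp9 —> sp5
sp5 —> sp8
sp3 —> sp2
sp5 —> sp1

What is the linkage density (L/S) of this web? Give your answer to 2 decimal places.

L/S = 2.00

There are L = 18 links among S = 9 species.
L/S = 18/9 = 2.0000 ≈ 2.00.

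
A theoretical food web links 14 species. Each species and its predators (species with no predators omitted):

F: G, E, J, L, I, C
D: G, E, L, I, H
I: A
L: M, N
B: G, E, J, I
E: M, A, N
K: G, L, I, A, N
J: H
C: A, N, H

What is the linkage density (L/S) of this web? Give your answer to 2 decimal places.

L/S = 2.14

There are L = 30 links among S = 14 species.
L/S = 30/14 = 2.1429 ≈ 2.14.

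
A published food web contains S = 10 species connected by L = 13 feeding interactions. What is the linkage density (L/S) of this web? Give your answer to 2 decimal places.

There are L = 13 links among S = 10 species.
L/S = 13/10 = 1.3000 ≈ 1.30.

L/S = 1.30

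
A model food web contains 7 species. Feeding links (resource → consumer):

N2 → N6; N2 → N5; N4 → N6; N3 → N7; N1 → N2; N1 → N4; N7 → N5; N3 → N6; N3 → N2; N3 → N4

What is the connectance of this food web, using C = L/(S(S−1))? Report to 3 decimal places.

C = 0.238

The web has S = 7 species and L = 10 feeding links.
C = L / (S(S−1)) = 10 / 42 = 0.2381 ≈ 0.238.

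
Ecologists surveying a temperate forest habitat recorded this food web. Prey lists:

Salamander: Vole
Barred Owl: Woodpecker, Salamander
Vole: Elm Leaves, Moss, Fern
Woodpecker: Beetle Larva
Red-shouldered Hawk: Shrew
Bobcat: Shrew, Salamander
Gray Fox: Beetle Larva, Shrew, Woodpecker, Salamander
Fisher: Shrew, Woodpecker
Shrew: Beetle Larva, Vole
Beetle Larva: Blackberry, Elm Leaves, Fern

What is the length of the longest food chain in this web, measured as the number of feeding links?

One longest chain: Blackberry → Beetle Larva → Shrew → Red-shouldered Hawk.
It has 4 species and 3 links.

3 links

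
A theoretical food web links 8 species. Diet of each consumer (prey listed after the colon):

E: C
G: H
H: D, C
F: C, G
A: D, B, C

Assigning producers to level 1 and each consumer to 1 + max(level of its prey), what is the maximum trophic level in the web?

4

Producers (level 1): D, B, C.
D → H → G → F gives F level 4.
No species has a prey at level 4, so no species reaches level 5.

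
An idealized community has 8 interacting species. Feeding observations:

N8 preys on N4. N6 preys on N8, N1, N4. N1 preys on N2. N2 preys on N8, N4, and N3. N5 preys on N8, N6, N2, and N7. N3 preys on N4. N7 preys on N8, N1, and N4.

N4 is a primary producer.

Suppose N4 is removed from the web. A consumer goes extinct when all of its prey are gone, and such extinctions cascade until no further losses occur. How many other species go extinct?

7

Remove N4.
Round 1: N3 (all prey gone), N8 (all prey gone) → extinct.
Round 2: N2 (all prey gone) → extinct.
Round 3: N1 (all prey gone) → extinct.
Round 4: N7 (all prey gone), N6 (all prey gone) → extinct.
Round 5: N5 (all prey gone) → extinct.
No further losses. Total secondary extinctions: 7.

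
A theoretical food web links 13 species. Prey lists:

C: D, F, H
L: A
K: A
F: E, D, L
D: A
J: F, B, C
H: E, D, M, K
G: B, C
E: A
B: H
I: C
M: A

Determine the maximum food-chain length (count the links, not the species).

One longest chain: A → E → H → B → G.
It has 5 species and 4 links.

4 links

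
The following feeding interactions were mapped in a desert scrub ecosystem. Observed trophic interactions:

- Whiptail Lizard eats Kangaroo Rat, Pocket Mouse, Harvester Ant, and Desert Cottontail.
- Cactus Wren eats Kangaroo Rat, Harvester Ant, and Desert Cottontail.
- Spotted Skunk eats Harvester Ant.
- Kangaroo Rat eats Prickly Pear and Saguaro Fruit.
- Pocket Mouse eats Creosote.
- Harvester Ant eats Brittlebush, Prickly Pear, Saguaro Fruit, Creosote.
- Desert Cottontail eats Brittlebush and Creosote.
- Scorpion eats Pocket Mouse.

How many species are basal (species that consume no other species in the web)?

Basal species (no prey listed): Saguaro Fruit, Brittlebush, Prickly Pear, Creosote.
Count: 4.

4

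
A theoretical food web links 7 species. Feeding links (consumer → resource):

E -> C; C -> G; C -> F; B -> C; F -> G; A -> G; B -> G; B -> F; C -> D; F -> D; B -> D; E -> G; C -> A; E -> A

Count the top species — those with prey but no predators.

2

Top species (has prey, but nothing eats it): E, B.
Count: 2.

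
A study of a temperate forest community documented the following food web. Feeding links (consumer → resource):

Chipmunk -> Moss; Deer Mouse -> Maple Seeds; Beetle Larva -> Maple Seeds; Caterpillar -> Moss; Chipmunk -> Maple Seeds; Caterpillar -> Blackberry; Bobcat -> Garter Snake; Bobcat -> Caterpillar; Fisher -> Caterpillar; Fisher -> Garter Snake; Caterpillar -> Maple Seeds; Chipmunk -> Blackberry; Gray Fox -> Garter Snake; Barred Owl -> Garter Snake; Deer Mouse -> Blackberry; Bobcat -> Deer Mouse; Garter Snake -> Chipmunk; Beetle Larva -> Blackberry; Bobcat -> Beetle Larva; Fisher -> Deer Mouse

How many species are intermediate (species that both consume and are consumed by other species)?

5

Intermediate species (has both prey and predators): Deer Mouse, Caterpillar, Beetle Larva, Chipmunk, Garter Snake.
Count: 5.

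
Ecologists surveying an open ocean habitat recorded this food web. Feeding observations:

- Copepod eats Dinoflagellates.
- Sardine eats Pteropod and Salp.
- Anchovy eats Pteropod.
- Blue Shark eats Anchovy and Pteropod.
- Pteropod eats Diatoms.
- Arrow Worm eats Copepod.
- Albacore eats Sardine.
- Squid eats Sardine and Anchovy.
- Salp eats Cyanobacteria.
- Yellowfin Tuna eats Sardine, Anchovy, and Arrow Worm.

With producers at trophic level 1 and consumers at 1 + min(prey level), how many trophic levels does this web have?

Producers (level 1): Diatoms, Dinoflagellates, Cyanobacteria.
Following each consumer down to its lowest-level prey: Cyanobacteria → Salp → Sardine → Albacore (levels 1 through 4).
All prey of Albacore (Sardine 3) are at level 3 or above, so Albacore is at level 1 + 3 = 4.
Every consumer has at least one prey at level 3 or below, so none exceeds level 4.

4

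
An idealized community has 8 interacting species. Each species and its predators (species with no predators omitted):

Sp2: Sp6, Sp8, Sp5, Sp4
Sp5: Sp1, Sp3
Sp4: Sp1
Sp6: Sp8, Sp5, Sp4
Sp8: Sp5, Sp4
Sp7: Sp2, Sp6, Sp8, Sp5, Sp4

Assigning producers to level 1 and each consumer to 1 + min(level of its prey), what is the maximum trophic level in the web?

3

Producers (level 1): Sp7.
Following each consumer down to its lowest-level prey: Sp7 → Sp5 → Sp3 (levels 1 through 3).
All prey of Sp3 (Sp5 2) are at level 2 or above, so Sp3 is at level 1 + 2 = 3.
Every consumer has at least one prey at level 2 or below, so none exceeds level 3.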